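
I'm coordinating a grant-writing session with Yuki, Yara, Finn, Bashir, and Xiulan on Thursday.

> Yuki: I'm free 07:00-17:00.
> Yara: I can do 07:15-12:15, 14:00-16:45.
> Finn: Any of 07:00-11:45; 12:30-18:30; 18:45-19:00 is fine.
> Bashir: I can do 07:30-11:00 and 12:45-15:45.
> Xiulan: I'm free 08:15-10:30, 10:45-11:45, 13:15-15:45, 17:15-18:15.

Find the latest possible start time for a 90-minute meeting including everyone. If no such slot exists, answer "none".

Yuki ∩ Yara: 07:15-12:15, 14:00-16:45.
Yuki ∩ Yara ∩ Finn: 07:15-11:45, 14:00-16:45.
Yuki ∩ Yara ∩ Finn ∩ Bashir: 07:30-11:00, 14:00-15:45.
Yuki ∩ Yara ∩ Finn ∩ Bashir ∩ Xiulan: 08:15-10:30, 10:45-11:00, 14:00-15:45.
The last common window of at least 90 minutes is 14:00-15:45; a 90-minute meeting can start as late as 14:15 and still end by 15:45.

14:15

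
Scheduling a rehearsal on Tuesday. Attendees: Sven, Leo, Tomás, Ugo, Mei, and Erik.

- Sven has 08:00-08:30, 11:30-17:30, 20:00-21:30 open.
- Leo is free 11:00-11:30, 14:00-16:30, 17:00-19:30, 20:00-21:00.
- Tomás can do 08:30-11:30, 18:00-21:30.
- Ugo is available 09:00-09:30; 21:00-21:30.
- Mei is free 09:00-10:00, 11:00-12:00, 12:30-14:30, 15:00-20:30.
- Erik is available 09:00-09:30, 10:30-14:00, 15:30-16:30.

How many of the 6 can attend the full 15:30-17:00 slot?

Sven and Mei can make the full 15:30-17:00 slot — that's 2.

2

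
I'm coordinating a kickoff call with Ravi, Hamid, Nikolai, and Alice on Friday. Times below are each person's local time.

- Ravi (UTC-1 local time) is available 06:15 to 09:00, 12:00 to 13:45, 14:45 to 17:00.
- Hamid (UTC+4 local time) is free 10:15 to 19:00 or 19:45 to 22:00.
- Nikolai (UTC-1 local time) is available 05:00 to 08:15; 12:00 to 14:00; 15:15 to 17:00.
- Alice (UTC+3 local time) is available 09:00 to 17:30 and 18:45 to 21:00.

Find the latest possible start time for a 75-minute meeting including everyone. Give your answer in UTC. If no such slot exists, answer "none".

Ravi in UTC: 07:15-10:00, 13:00-14:45, 15:45-18:00 (add 1h to convert from UTC-1).
Hamid in UTC: 06:15-15:00, 15:45-18:00 (subtract 4h to convert from UTC+4).
Nikolai in UTC: 06:00-09:15, 13:00-15:00, 16:15-18:00 (add 1h to convert from UTC-1).
Alice in UTC: 06:00-14:30, 15:45-18:00 (subtract 3h to convert from UTC+3).
Ravi ∩ Hamid: 07:15-10:00, 13:00-14:45, 15:45-18:00.
Ravi ∩ Hamid ∩ Nikolai: 07:15-09:15, 13:00-14:45, 16:15-18:00.
Ravi ∩ Hamid ∩ Nikolai ∩ Alice: 07:15-09:15, 13:00-14:30, 16:15-18:00.
The last common window of at least 75 minutes is 16:15-18:00; a 75-minute meeting can start as late as 16:45 and still end by 18:00.

16:45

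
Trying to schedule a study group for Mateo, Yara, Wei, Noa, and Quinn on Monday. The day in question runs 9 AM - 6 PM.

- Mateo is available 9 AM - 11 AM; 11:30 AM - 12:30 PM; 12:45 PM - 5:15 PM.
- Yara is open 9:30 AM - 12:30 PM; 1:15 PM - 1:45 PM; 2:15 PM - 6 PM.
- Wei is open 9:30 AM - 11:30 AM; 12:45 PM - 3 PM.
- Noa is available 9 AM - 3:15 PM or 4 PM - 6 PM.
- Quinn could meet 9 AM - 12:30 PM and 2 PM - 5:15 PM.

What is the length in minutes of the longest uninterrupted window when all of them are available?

Mateo ∩ Yara: 09:30-11:00, 11:30-12:30, 13:15-13:45, 14:15-17:15.
Mateo ∩ Yara ∩ Wei: 09:30-11:00, 13:15-13:45, 14:15-15:00.
Mateo ∩ Yara ∩ Wei ∩ Noa: 09:30-11:00, 13:15-13:45, 14:15-15:00.
Mateo ∩ Yara ∩ Wei ∩ Noa ∩ Quinn: 09:30-11:00, 14:15-15:00.
Those are the intersection windows.
The longest is 09:30-11:00 at 90 minutes.

90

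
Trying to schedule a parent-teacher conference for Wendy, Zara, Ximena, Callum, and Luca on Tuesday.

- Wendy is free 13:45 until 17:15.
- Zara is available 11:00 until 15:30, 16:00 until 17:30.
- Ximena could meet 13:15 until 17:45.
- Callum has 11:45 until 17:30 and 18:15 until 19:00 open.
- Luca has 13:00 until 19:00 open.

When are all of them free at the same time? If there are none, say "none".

Wendy ∩ Zara: 13:45-15:30, 16:00-17:15.
Wendy ∩ Zara ∩ Ximena: 13:45-15:30, 16:00-17:15.
Wendy ∩ Zara ∩ Ximena ∩ Callum: 13:45-15:30, 16:00-17:15.
Wendy ∩ Zara ∩ Ximena ∩ Callum ∩ Luca: 13:45-15:30, 16:00-17:15.

13:45-15:30, 16:00-17:15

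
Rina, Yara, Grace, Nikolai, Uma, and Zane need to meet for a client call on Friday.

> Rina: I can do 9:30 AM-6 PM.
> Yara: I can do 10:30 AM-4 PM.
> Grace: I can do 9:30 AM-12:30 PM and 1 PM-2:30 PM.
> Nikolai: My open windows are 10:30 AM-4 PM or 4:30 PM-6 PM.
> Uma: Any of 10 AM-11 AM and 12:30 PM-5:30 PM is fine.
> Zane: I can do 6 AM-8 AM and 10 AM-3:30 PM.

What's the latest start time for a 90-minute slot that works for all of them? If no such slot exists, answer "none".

Rina ∩ Yara: 10:30-16:00.
Rina ∩ Yara ∩ Grace: 10:30-12:30, 13:00-14:30.
Rina ∩ Yara ∩ Grace ∩ Nikolai: 10:30-12:30, 13:00-14:30.
Rina ∩ Yara ∩ Grace ∩ Nikolai ∩ Uma: 10:30-11:00, 13:00-14:30.
Rina ∩ Yara ∩ Grace ∩ Nikolai ∩ Uma ∩ Zane: 10:30-11:00, 13:00-14:30.
Those are the intersection windows.
The last common window of at least 90 minutes is 13:00-14:30; a 90-minute meeting can start as late as 13:00 and still end by 14:30.

13:00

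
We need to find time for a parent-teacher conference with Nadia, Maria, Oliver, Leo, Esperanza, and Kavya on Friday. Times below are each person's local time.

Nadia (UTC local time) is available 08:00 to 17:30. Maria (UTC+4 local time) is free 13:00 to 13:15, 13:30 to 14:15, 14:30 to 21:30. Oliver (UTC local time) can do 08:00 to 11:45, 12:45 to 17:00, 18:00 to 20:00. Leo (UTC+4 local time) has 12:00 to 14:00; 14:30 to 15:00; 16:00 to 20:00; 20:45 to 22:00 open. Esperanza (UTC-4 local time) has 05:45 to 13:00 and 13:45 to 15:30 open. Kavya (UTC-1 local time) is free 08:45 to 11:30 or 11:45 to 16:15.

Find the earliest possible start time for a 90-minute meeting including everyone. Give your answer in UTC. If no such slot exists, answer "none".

12:45

Nadia in UTC: 08:00-17:30.
Maria in UTC: 09:00-09:15, 09:30-10:15, 10:30-17:30 (subtract 4h to convert from UTC+4).
Oliver in UTC: 08:00-11:45, 12:45-17:00, 18:00-20:00.
Leo in UTC: 08:00-10:00, 10:30-11:00, 12:00-16:00, 16:45-18:00 (subtract 4h to convert from UTC+4).
Esperanza in UTC: 09:45-17:00, 17:45-19:30 (add 4h to convert from UTC-4).
Kavya in UTC: 09:45-12:30, 12:45-17:15 (add 1h to convert from UTC-1).
Nadia ∩ Maria: 09:00-09:15, 09:30-10:15, 10:30-17:30.
Nadia ∩ Maria ∩ Oliver: 09:00-09:15, 09:30-10:15, 10:30-11:45, 12:45-17:00.
Nadia ∩ Maria ∩ Oliver ∩ Leo: 09:00-09:15, 09:30-10:00, 10:30-11:00, 12:45-16:00, 16:45-17:00.
Nadia ∩ Maria ∩ Oliver ∩ Leo ∩ Esperanza: 09:45-10:00, 10:30-11:00, 12:45-16:00, 16:45-17:00.
Nadia ∩ Maria ∩ Oliver ∩ Leo ∩ Esperanza ∩ Kavya: 09:45-10:00, 10:30-11:00, 12:45-16:00, 16:45-17:00.
So the common availability across everyone is 09:45-10:00, 10:30-11:00, 12:45-16:00, 16:45-17:00.
The first common window of at least 90 minutes is 12:45-16:00, so the earliest start is 12:45.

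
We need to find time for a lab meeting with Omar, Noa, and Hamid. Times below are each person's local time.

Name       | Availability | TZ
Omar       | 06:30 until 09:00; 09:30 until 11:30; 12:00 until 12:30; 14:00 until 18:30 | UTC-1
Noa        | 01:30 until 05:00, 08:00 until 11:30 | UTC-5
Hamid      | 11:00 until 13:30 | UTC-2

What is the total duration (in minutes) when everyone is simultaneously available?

Omar in UTC: 07:30-10:00, 10:30-12:30, 13:00-13:30, 15:00-19:30 (add 1h to convert from UTC-1).
Noa in UTC: 06:30-10:00, 13:00-16:30 (add 5h to convert from UTC-5).
Hamid in UTC: 13:00-15:30 (add 2h to convert from UTC-2).
Omar ∩ Noa: 07:30-10:00, 13:00-13:30, 15:00-16:30.
Omar ∩ Noa ∩ Hamid: 13:00-13:30, 15:00-15:30.
Summing the common windows: 30 + 30 = 60 minutes.

60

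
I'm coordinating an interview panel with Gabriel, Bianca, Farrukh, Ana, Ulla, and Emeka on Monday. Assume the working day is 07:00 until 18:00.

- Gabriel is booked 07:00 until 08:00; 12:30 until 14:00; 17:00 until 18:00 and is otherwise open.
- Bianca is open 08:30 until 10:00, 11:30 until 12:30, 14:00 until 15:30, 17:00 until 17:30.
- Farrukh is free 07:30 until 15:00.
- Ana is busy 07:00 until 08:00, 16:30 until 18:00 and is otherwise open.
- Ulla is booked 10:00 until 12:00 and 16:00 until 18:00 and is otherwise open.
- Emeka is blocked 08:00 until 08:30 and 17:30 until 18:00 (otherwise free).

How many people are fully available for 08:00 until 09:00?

4

Gabriel free: 08:00-12:30, 14:00-17:00 (invert busy blocks within the working day).
Bianca free: 08:30-10:00, 11:30-12:30, 14:00-15:30, 17:00-17:30.
Farrukh free: 07:30-15:00.
Ana free: 08:00-16:30 (invert busy blocks within the working day).
Ulla free: 07:00-10:00, 12:00-16:00 (invert busy blocks within the working day).
Emeka free: 07:00-08:00, 08:30-17:30 (invert busy blocks within the working day).
Gabriel, Farrukh, Ana, and Ulla can make the full 08:00-09:00 slot — that's 4.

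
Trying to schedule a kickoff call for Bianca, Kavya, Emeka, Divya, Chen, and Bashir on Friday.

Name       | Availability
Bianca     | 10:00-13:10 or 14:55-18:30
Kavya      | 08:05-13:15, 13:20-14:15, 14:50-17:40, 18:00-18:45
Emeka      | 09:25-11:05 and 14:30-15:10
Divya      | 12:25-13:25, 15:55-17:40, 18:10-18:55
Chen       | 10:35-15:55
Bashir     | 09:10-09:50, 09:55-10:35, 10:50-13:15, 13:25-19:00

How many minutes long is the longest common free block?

Bianca ∩ Kavya: 10:00-13:10, 14:55-17:40, 18:00-18:30.
Bianca ∩ Kavya ∩ Emeka: 10:00-11:05, 14:55-15:10.
Bianca ∩ Kavya ∩ Emeka ∩ Divya: ∅.
Bianca ∩ Kavya ∩ Emeka ∩ Divya ∩ Chen: ∅.
Bianca ∩ Kavya ∩ Emeka ∩ Divya ∩ Chen ∩ Bashir: ∅.
There is no time when everyone is free.
No common window exists, so the longest block is 0 minutes.

0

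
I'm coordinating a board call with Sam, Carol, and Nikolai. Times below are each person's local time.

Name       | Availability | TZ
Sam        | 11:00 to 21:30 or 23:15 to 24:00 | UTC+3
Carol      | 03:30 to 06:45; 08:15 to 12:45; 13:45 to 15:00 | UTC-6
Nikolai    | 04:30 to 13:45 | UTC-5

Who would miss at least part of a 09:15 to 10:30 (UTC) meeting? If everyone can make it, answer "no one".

Carol, Nikolai

Sam in UTC: 08:00-18:30, 20:15-21:00 (subtract 3h to convert from UTC+3).
Carol in UTC: 09:30-12:45, 14:15-18:45, 19:45-21:00 (add 6h to convert from UTC-6).
Nikolai in UTC: 09:30-18:45 (add 5h to convert from UTC-5).
Sam: free for 09:15-10:30. Carol: not fully free for 09:15-10:30. Nikolai: not fully free for 09:15-10:30.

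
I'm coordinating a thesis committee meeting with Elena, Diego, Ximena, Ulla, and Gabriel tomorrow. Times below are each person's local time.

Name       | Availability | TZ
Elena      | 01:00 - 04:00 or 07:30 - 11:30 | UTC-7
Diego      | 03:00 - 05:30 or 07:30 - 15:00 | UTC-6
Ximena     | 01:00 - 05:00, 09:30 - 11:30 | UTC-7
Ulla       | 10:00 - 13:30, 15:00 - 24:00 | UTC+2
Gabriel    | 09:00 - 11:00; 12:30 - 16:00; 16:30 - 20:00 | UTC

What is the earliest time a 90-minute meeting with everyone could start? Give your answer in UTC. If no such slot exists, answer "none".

09:00

Elena in UTC: 08:00-11:00, 14:30-18:30 (add 7h to convert from UTC-7).
Diego in UTC: 09:00-11:30, 13:30-21:00 (add 6h to convert from UTC-6).
Ximena in UTC: 08:00-12:00, 16:30-18:30 (add 7h to convert from UTC-7).
Ulla in UTC: 08:00-11:30, 13:00-22:00 (subtract 2h to convert from UTC+2).
Gabriel in UTC: 09:00-11:00, 12:30-16:00, 16:30-20:00.
Elena ∩ Diego: 09:00-11:00, 14:30-18:30.
Elena ∩ Diego ∩ Ximena: 09:00-11:00, 16:30-18:30.
Elena ∩ Diego ∩ Ximena ∩ Ulla: 09:00-11:00, 16:30-18:30.
Elena ∩ Diego ∩ Ximena ∩ Ulla ∩ Gabriel: 09:00-11:00, 16:30-18:30.
The first common window of at least 90 minutes is 09:00-11:00, so the earliest start is 09:00.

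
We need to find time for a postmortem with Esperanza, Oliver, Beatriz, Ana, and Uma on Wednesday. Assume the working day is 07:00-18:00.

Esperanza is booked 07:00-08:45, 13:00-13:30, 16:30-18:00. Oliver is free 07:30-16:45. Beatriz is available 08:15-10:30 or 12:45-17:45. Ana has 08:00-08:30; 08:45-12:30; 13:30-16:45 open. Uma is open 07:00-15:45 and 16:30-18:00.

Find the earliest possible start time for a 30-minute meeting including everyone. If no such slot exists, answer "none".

08:45

Esperanza free: 08:45-13:00, 13:30-16:30 (invert busy blocks within the working day).
Oliver free: 07:30-16:45.
Beatriz free: 08:15-10:30, 12:45-17:45.
Ana free: 08:00-08:30, 08:45-12:30, 13:30-16:45.
Uma free: 07:00-15:45, 16:30-18:00.
Esperanza ∩ Oliver: 08:45-13:00, 13:30-16:30.
Esperanza ∩ Oliver ∩ Beatriz: 08:45-10:30, 12:45-13:00, 13:30-16:30.
Esperanza ∩ Oliver ∩ Beatriz ∩ Ana: 08:45-10:30, 13:30-16:30.
Esperanza ∩ Oliver ∩ Beatriz ∩ Ana ∩ Uma: 08:45-10:30, 13:30-15:45.
Those are the intersection windows.
The first common window of at least 30 minutes is 08:45-10:30, so the earliest start is 08:45.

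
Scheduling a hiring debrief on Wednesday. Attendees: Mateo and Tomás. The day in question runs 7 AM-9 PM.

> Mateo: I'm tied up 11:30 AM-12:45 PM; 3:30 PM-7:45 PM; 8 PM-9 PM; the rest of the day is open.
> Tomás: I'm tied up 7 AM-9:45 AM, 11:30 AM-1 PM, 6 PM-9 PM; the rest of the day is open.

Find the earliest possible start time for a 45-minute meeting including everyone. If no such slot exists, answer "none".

09:45

Mateo free: 07:00-11:30, 12:45-15:30, 19:45-20:00 (invert busy blocks within the working day).
Tomás free: 09:45-11:30, 13:00-18:00 (invert busy blocks within the working day).
Mateo ∩ Tomás: 09:45-11:30, 13:00-15:30.
The first common window of at least 45 minutes is 09:45-11:30, so the earliest start is 09:45.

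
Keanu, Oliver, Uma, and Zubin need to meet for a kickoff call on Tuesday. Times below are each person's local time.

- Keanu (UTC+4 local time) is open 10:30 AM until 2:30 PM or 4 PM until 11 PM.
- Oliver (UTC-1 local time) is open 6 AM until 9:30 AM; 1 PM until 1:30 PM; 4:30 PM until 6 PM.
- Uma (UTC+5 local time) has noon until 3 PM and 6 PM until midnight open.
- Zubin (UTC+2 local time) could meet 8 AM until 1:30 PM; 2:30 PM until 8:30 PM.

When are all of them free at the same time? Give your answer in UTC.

07:00-10:00, 14:00-14:30, 17:30-18:30

Keanu in UTC: 06:30-10:30, 12:00-19:00 (subtract 4h to convert from UTC+4).
Oliver in UTC: 07:00-10:30, 14:00-14:30, 17:30-19:00 (add 1h to convert from UTC-1).
Uma in UTC: 07:00-10:00, 13:00-19:00 (subtract 5h to convert from UTC+5).
Zubin in UTC: 06:00-11:30, 12:30-18:30 (subtract 2h to convert from UTC+2).
Keanu ∩ Oliver: 07:00-10:30, 14:00-14:30, 17:30-19:00.
Keanu ∩ Oliver ∩ Uma: 07:00-10:00, 14:00-14:30, 17:30-19:00.
Keanu ∩ Oliver ∩ Uma ∩ Zubin: 07:00-10:00, 14:00-14:30, 17:30-18:30.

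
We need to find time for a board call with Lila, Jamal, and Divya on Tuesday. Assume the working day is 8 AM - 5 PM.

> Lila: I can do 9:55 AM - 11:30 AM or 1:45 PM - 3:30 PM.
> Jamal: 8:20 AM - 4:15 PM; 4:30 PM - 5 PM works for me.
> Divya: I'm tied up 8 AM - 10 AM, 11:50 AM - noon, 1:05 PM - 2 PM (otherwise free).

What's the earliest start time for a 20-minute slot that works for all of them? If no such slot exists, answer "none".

Lila free: 09:55-11:30, 13:45-15:30.
Jamal free: 08:20-16:15, 16:30-17:00.
Divya free: 10:00-11:50, 12:00-13:05, 14:00-17:00 (invert busy blocks within the working day).
Lila ∩ Jamal: 09:55-11:30, 13:45-15:30.
Lila ∩ Jamal ∩ Divya: 10:00-11:30, 14:00-15:30.
Those are the intersection windows.
The first common window of at least 20 minutes is 10:00-11:30, so the earliest start is 10:00.

10:00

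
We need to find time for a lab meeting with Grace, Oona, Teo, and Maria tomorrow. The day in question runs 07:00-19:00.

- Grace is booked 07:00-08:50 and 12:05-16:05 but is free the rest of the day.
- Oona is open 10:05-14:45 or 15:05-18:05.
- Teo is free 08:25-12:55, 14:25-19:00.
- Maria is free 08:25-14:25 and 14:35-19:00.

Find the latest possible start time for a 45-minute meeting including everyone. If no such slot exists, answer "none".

17:20

Grace free: 08:50-12:05, 16:05-19:00 (invert busy blocks within the working day).
Oona free: 10:05-14:45, 15:05-18:05.
Teo free: 08:25-12:55, 14:25-19:00.
Maria free: 08:25-14:25, 14:35-19:00.
Grace ∩ Oona: 10:05-12:05, 16:05-18:05.
Grace ∩ Oona ∩ Teo: 10:05-12:05, 16:05-18:05.
Grace ∩ Oona ∩ Teo ∩ Maria: 10:05-12:05, 16:05-18:05.
Those are the intersection windows.
The last common window of at least 45 minutes is 16:05-18:05; a 45-minute meeting can start as late as 17:20 and still end by 18:05.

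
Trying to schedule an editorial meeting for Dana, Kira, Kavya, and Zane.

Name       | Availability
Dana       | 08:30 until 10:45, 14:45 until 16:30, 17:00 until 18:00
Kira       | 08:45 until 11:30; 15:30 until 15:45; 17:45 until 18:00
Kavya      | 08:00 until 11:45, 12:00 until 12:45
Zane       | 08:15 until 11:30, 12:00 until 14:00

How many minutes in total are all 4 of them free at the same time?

120

Dana ∩ Kira: 08:45-10:45, 15:30-15:45, 17:45-18:00.
Dana ∩ Kira ∩ Kavya: 08:45-10:45.
Dana ∩ Kira ∩ Kavya ∩ Zane: 08:45-10:45.
That's a single block of 120 minutes.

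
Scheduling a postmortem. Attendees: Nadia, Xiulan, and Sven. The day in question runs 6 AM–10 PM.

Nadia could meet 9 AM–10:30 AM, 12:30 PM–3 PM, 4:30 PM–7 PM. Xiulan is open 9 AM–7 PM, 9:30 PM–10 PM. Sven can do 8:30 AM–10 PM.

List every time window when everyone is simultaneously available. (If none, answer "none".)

09:00-10:30, 12:30-15:00, 16:30-19:00

Nadia ∩ Xiulan: 09:00-10:30, 12:30-15:00, 16:30-19:00.
Nadia ∩ Xiulan ∩ Sven: 09:00-10:30, 12:30-15:00, 16:30-19:00.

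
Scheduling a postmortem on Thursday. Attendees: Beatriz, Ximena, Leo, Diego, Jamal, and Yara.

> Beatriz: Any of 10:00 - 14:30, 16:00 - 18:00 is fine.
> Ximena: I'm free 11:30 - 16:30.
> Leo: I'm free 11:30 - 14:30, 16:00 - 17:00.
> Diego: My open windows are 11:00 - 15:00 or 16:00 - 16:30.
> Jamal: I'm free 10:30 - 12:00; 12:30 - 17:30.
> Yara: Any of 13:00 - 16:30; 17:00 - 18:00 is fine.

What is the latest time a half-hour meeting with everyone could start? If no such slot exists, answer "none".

Beatriz ∩ Ximena: 11:30-14:30, 16:00-16:30.
Beatriz ∩ Ximena ∩ Leo: 11:30-14:30, 16:00-16:30.
Beatriz ∩ Ximena ∩ Leo ∩ Diego: 11:30-14:30, 16:00-16:30.
Beatriz ∩ Ximena ∩ Leo ∩ Diego ∩ Jamal: 11:30-12:00, 12:30-14:30, 16:00-16:30.
Beatriz ∩ Ximena ∩ Leo ∩ Diego ∩ Jamal ∩ Yara: 13:00-14:30, 16:00-16:30.
The last common window of at least 30 minutes is 16:00-16:30; a 30-minute meeting can start as late as 16:00 and still end by 16:30.

16:00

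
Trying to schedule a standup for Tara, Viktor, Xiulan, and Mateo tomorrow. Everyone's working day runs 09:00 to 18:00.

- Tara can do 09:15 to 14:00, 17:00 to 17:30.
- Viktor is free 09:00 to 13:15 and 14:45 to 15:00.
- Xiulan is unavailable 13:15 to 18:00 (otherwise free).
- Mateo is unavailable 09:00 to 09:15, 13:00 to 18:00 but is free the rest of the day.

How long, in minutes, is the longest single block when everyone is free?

225

Tara free: 09:15-14:00, 17:00-17:30.
Viktor free: 09:00-13:15, 14:45-15:00.
Xiulan free: 09:00-13:15 (invert busy blocks within the working day).
Mateo free: 09:15-13:00 (invert busy blocks within the working day).
Tara ∩ Viktor: 09:15-13:15.
Tara ∩ Viktor ∩ Xiulan: 09:15-13:15.
Tara ∩ Viktor ∩ Xiulan ∩ Mateo: 09:15-13:00.
So the common availability across everyone is 09:15-13:00.
The longest is 09:15-13:00 at 225 minutes.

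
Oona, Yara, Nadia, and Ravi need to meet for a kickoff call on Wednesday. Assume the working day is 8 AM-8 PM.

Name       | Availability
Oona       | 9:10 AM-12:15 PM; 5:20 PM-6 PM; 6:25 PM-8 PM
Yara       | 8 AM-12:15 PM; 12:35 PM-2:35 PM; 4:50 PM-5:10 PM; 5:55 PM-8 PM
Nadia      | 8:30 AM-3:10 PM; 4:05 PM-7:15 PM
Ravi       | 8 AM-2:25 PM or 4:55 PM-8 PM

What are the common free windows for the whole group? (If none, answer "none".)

09:10-12:15, 17:55-18:00, 18:25-19:15

Oona ∩ Yara: 09:10-12:15, 17:55-18:00, 18:25-20:00.
Oona ∩ Yara ∩ Nadia: 09:10-12:15, 17:55-18:00, 18:25-19:15.
Oona ∩ Yara ∩ Nadia ∩ Ravi: 09:10-12:15, 17:55-18:00, 18:25-19:15.
So the common availability across everyone is 09:10-12:15, 17:55-18:00, 18:25-19:15.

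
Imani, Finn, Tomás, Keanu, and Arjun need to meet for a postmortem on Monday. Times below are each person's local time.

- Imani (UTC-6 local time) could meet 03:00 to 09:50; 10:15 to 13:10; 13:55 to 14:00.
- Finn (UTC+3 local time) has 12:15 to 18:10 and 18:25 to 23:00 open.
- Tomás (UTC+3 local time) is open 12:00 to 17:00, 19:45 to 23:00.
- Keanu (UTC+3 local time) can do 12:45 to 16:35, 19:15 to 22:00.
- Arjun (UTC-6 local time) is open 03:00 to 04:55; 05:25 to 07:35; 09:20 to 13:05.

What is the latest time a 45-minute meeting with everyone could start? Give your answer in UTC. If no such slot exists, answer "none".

Imani in UTC: 09:00-15:50, 16:15-19:10, 19:55-20:00 (add 6h to convert from UTC-6).
Finn in UTC: 09:15-15:10, 15:25-20:00 (subtract 3h to convert from UTC+3).
Tomás in UTC: 09:00-14:00, 16:45-20:00 (subtract 3h to convert from UTC+3).
Keanu in UTC: 09:45-13:35, 16:15-19:00 (subtract 3h to convert from UTC+3).
Arjun in UTC: 09:00-10:55, 11:25-13:35, 15:20-19:05 (add 6h to convert from UTC-6).
Imani ∩ Finn: 09:15-15:10, 15:25-15:50, 16:15-19:10, 19:55-20:00.
Imani ∩ Finn ∩ Tomás: 09:15-14:00, 16:45-19:10, 19:55-20:00.
Imani ∩ Finn ∩ Tomás ∩ Keanu: 09:45-13:35, 16:45-19:00.
Imani ∩ Finn ∩ Tomás ∩ Keanu ∩ Arjun: 09:45-10:55, 11:25-13:35, 16:45-19:00.
The last common window of at least 45 minutes is 16:45-19:00; a 45-minute meeting can start as late as 18:15 and still end by 19:00.

18:15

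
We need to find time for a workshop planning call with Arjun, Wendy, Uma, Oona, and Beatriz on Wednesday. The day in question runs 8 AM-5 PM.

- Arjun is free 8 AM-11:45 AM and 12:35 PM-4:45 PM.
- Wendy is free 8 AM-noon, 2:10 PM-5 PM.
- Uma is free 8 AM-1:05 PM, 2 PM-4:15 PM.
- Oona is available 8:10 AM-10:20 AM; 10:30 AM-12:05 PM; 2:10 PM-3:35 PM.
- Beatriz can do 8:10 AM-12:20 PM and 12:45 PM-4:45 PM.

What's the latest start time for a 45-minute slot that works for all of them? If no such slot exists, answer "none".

Arjun ∩ Wendy: 08:00-11:45, 14:10-16:45.
Arjun ∩ Wendy ∩ Uma: 08:00-11:45, 14:10-16:15.
Arjun ∩ Wendy ∩ Uma ∩ Oona: 08:10-10:20, 10:30-11:45, 14:10-15:35.
Arjun ∩ Wendy ∩ Uma ∩ Oona ∩ Beatriz: 08:10-10:20, 10:30-11:45, 14:10-15:35.
So the common availability across everyone is 08:10-10:20, 10:30-11:45, 14:10-15:35.
The last common window of at least 45 minutes is 14:10-15:35; a 45-minute meeting can start as late as 14:50 and still end by 15:35.

14:50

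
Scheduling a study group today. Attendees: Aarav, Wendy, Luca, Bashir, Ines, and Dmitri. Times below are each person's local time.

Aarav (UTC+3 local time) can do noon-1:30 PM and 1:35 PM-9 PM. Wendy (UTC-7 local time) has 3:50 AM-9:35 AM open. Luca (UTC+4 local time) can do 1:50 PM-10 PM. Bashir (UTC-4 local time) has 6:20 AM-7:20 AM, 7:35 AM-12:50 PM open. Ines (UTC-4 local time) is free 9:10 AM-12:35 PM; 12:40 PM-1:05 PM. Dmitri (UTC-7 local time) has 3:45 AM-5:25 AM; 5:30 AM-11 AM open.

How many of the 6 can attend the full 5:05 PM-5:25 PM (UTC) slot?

3

Aarav in UTC: 09:00-10:30, 10:35-18:00 (subtract 3h to convert from UTC+3).
Wendy in UTC: 10:50-16:35 (add 7h to convert from UTC-7).
Luca in UTC: 09:50-18:00 (subtract 4h to convert from UTC+4).
Bashir in UTC: 10:20-11:20, 11:35-16:50 (add 4h to convert from UTC-4).
Ines in UTC: 13:10-16:35, 16:40-17:05 (add 4h to convert from UTC-4).
Dmitri in UTC: 10:45-12:25, 12:30-18:00 (add 7h to convert from UTC-7).
Aarav, Luca, and Dmitri can make the full 17:05-17:25 slot — that's 3.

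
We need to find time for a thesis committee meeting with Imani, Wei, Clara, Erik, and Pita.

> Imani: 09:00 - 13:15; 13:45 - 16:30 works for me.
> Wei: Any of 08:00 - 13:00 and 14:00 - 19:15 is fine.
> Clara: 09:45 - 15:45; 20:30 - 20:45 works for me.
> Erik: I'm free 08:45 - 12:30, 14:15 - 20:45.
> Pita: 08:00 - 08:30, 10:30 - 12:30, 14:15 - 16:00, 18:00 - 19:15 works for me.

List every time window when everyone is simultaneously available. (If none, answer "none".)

Imani ∩ Wei: 09:00-13:00, 14:00-16:30.
Imani ∩ Wei ∩ Clara: 09:45-13:00, 14:00-15:45.
Imani ∩ Wei ∩ Clara ∩ Erik: 09:45-12:30, 14:15-15:45.
Imani ∩ Wei ∩ Clara ∩ Erik ∩ Pita: 10:30-12:30, 14:15-15:45.
So the common availability across everyone is 10:30-12:30, 14:15-15:45.

10:30-12:30, 14:15-15:45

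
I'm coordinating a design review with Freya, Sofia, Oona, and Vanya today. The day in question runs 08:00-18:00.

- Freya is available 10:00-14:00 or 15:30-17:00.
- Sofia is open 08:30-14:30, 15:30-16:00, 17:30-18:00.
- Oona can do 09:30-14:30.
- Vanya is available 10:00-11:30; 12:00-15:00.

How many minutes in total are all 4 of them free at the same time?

Freya ∩ Sofia: 10:00-14:00, 15:30-16:00.
Freya ∩ Sofia ∩ Oona: 10:00-14:00.
Freya ∩ Sofia ∩ Oona ∩ Vanya: 10:00-11:30, 12:00-14:00.
So the common availability across everyone is 10:00-11:30, 12:00-14:00.
Summing the common windows: 90 + 120 = 210 minutes.

210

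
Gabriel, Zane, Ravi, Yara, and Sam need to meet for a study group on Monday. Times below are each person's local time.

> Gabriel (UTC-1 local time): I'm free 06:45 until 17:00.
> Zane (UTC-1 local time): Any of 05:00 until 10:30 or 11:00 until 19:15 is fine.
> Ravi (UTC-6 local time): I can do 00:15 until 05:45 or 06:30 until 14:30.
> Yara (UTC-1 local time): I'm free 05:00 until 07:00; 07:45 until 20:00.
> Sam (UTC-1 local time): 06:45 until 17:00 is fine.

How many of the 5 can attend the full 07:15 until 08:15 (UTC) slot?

2

Gabriel in UTC: 07:45-18:00 (add 1h to convert from UTC-1).
Zane in UTC: 06:00-11:30, 12:00-20:15 (add 1h to convert from UTC-1).
Ravi in UTC: 06:15-11:45, 12:30-20:30 (add 6h to convert from UTC-6).
Yara in UTC: 06:00-08:00, 08:45-21:00 (add 1h to convert from UTC-1).
Sam in UTC: 07:45-18:00 (add 1h to convert from UTC-1).
Zane and Ravi can make the full 07:15-08:15 slot — that's 2.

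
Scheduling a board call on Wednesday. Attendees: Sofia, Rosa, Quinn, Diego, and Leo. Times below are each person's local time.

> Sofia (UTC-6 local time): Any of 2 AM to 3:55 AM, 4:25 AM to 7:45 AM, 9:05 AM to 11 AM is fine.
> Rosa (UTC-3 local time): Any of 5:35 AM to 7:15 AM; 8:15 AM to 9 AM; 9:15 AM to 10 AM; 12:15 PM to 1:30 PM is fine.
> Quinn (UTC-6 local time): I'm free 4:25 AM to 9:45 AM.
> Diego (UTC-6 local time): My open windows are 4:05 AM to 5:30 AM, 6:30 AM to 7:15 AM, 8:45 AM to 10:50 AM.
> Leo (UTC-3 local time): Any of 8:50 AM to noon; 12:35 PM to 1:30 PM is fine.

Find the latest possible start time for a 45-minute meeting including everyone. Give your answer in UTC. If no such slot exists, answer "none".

Sofia in UTC: 08:00-09:55, 10:25-13:45, 15:05-17:00 (add 6h to convert from UTC-6).
Rosa in UTC: 08:35-10:15, 11:15-12:00, 12:15-13:00, 15:15-16:30 (add 3h to convert from UTC-3).
Quinn in UTC: 10:25-15:45 (add 6h to convert from UTC-6).
Diego in UTC: 10:05-11:30, 12:30-13:15, 14:45-16:50 (add 6h to convert from UTC-6).
Leo in UTC: 11:50-15:00, 15:35-16:30 (add 3h to convert from UTC-3).
Sofia ∩ Rosa: 08:35-09:55, 11:15-12:00, 12:15-13:00, 15:15-16:30.
Sofia ∩ Rosa ∩ Quinn: 11:15-12:00, 12:15-13:00, 15:15-15:45.
Sofia ∩ Rosa ∩ Quinn ∩ Diego: 11:15-11:30, 12:30-13:00, 15:15-15:45.
Sofia ∩ Rosa ∩ Quinn ∩ Diego ∩ Leo: 12:30-13:00, 15:35-15:45.
No common window is at least 45 minutes long.

none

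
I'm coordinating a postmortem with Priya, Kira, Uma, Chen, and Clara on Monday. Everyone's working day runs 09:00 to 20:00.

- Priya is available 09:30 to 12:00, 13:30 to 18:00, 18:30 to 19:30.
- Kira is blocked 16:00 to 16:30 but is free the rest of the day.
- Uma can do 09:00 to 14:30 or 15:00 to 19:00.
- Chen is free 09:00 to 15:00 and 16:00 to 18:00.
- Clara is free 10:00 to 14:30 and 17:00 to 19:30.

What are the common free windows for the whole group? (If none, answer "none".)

10:00-12:00, 13:30-14:30, 17:00-18:00

Priya free: 09:30-12:00, 13:30-18:00, 18:30-19:30.
Kira free: 09:00-16:00, 16:30-20:00 (invert busy blocks within the working day).
Uma free: 09:00-14:30, 15:00-19:00.
Chen free: 09:00-15:00, 16:00-18:00.
Clara free: 10:00-14:30, 17:00-19:30.
Priya ∩ Kira: 09:30-12:00, 13:30-16:00, 16:30-18:00, 18:30-19:30.
Priya ∩ Kira ∩ Uma: 09:30-12:00, 13:30-14:30, 15:00-16:00, 16:30-18:00, 18:30-19:00.
Priya ∩ Kira ∩ Uma ∩ Chen: 09:30-12:00, 13:30-14:30, 16:30-18:00.
Priya ∩ Kira ∩ Uma ∩ Chen ∩ Clara: 10:00-12:00, 13:30-14:30, 17:00-18:00.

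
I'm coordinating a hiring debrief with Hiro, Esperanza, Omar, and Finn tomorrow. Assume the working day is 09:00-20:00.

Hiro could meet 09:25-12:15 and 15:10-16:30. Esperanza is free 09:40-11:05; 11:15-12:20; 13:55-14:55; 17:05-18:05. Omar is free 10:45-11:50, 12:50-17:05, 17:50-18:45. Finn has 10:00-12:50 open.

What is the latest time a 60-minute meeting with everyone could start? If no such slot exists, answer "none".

Hiro ∩ Esperanza: 09:40-11:05, 11:15-12:15.
Hiro ∩ Esperanza ∩ Omar: 10:45-11:05, 11:15-11:50.
Hiro ∩ Esperanza ∩ Omar ∩ Finn: 10:45-11:05, 11:15-11:50.
No common window is at least 60 minutes long.

none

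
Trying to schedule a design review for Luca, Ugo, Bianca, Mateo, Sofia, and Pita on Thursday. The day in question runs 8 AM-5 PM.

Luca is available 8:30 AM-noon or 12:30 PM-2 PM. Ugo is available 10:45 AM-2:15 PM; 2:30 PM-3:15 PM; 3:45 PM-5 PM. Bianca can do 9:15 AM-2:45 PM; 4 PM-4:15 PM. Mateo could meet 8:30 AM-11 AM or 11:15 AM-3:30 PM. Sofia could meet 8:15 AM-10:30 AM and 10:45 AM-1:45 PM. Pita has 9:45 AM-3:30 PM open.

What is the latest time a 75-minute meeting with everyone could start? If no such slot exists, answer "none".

Luca ∩ Ugo: 10:45-12:00, 12:30-14:00.
Luca ∩ Ugo ∩ Bianca: 10:45-12:00, 12:30-14:00.
Luca ∩ Ugo ∩ Bianca ∩ Mateo: 10:45-11:00, 11:15-12:00, 12:30-14:00.
Luca ∩ Ugo ∩ Bianca ∩ Mateo ∩ Sofia: 10:45-11:00, 11:15-12:00, 12:30-13:45.
Luca ∩ Ugo ∩ Bianca ∩ Mateo ∩ Sofia ∩ Pita: 10:45-11:00, 11:15-12:00, 12:30-13:45.
The last common window of at least 75 minutes is 12:30-13:45; a 75-minute meeting can start as late as 12:30 and still end by 13:45.

12:30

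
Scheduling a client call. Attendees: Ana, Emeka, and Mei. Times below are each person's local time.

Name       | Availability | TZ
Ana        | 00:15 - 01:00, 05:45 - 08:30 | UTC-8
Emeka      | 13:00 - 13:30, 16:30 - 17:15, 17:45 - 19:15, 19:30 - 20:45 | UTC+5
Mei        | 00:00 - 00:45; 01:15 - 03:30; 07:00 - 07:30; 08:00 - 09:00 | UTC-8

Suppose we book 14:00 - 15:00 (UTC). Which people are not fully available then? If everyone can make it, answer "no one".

Ana in UTC: 08:15-09:00, 13:45-16:30 (add 8h to convert from UTC-8).
Emeka in UTC: 08:00-08:30, 11:30-12:15, 12:45-14:15, 14:30-15:45 (subtract 5h to convert from UTC+5).
Mei in UTC: 08:00-08:45, 09:15-11:30, 15:00-15:30, 16:00-17:00 (add 8h to convert from UTC-8).
Ana: free for 14:00-15:00. Emeka: not fully free for 14:00-15:00. Mei: not fully free for 14:00-15:00.

Emeka, Mei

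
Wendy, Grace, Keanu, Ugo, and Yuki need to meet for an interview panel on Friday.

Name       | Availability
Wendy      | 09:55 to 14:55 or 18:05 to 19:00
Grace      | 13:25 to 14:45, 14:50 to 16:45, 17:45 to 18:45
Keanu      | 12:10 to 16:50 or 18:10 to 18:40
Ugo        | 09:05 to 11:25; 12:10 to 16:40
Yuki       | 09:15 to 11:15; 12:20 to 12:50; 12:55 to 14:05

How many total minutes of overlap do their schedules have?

40

Wendy ∩ Grace: 13:25-14:45, 14:50-14:55, 18:05-18:45.
Wendy ∩ Grace ∩ Keanu: 13:25-14:45, 14:50-14:55, 18:10-18:40.
Wendy ∩ Grace ∩ Keanu ∩ Ugo: 13:25-14:45, 14:50-14:55.
Wendy ∩ Grace ∩ Keanu ∩ Ugo ∩ Yuki: 13:25-14:05.
Those are the intersection windows.
That's a single block of 40 minutes.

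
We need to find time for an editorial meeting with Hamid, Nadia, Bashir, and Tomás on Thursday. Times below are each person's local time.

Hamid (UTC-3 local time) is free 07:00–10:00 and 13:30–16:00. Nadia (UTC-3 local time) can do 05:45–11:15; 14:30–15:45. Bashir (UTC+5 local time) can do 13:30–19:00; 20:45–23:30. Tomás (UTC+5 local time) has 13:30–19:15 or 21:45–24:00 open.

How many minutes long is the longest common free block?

180

Hamid in UTC: 10:00-13:00, 16:30-19:00 (add 3h to convert from UTC-3).
Nadia in UTC: 08:45-14:15, 17:30-18:45 (add 3h to convert from UTC-3).
Bashir in UTC: 08:30-14:00, 15:45-18:30 (subtract 5h to convert from UTC+5).
Tomás in UTC: 08:30-14:15, 16:45-19:00 (subtract 5h to convert from UTC+5).
Hamid ∩ Nadia: 10:00-13:00, 17:30-18:45.
Hamid ∩ Nadia ∩ Bashir: 10:00-13:00, 17:30-18:30.
Hamid ∩ Nadia ∩ Bashir ∩ Tomás: 10:00-13:00, 17:30-18:30.
Those are the intersection windows.
The longest is 10:00-13:00 at 180 minutes.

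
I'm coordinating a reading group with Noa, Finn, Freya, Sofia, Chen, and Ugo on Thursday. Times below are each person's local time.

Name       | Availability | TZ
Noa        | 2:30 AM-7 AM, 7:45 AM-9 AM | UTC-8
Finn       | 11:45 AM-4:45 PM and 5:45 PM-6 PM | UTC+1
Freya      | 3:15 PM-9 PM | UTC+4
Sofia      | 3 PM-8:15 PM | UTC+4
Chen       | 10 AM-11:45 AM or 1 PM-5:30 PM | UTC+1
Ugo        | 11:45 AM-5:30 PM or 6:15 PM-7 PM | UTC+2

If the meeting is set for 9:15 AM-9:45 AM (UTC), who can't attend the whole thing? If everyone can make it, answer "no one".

Finn, Freya, Noa, Sofia, Ugo

Noa in UTC: 10:30-15:00, 15:45-17:00 (add 8h to convert from UTC-8).
Finn in UTC: 10:45-15:45, 16:45-17:00 (subtract 1h to convert from UTC+1).
Freya in UTC: 11:15-17:00 (subtract 4h to convert from UTC+4).
Sofia in UTC: 11:00-16:15 (subtract 4h to convert from UTC+4).
Chen in UTC: 09:00-10:45, 12:00-16:30 (subtract 1h to convert from UTC+1).
Ugo in UTC: 09:45-15:30, 16:15-17:00 (subtract 2h to convert from UTC+2).
Noa: not fully free for 09:15-09:45. Finn: not fully free for 09:15-09:45. Freya: not fully free for 09:15-09:45. Sofia: not fully free for 09:15-09:45. Chen: free for 09:15-09:45. Ugo: not fully free for 09:15-09:45.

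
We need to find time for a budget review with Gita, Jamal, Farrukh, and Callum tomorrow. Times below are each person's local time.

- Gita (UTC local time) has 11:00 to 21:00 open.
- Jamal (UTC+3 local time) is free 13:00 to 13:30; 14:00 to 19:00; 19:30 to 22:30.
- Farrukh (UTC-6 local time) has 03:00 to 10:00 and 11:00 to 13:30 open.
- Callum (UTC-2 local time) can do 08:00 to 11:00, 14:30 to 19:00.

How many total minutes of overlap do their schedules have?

Gita in UTC: 11:00-21:00.
Jamal in UTC: 10:00-10:30, 11:00-16:00, 16:30-19:30 (subtract 3h to convert from UTC+3).
Farrukh in UTC: 09:00-16:00, 17:00-19:30 (add 6h to convert from UTC-6).
Callum in UTC: 10:00-13:00, 16:30-21:00 (add 2h to convert from UTC-2).
Gita ∩ Jamal: 11:00-16:00, 16:30-19:30.
Gita ∩ Jamal ∩ Farrukh: 11:00-16:00, 17:00-19:30.
Gita ∩ Jamal ∩ Farrukh ∩ Callum: 11:00-13:00, 17:00-19:30.
Those are the intersection windows.
Summing the common windows: 120 + 150 = 270 minutes.

270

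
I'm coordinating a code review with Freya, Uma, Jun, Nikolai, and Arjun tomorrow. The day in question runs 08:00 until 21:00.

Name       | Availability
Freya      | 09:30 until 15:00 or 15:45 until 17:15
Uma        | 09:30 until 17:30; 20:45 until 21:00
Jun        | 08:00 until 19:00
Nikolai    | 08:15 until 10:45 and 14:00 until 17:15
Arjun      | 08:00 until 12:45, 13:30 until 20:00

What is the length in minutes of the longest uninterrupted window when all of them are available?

90

Freya ∩ Uma: 09:30-15:00, 15:45-17:15.
Freya ∩ Uma ∩ Jun: 09:30-15:00, 15:45-17:15.
Freya ∩ Uma ∩ Jun ∩ Nikolai: 09:30-10:45, 14:00-15:00, 15:45-17:15.
Freya ∩ Uma ∩ Jun ∩ Nikolai ∩ Arjun: 09:30-10:45, 14:00-15:00, 15:45-17:15.
Those are the intersection windows.
The longest is 15:45-17:15 at 90 minutes.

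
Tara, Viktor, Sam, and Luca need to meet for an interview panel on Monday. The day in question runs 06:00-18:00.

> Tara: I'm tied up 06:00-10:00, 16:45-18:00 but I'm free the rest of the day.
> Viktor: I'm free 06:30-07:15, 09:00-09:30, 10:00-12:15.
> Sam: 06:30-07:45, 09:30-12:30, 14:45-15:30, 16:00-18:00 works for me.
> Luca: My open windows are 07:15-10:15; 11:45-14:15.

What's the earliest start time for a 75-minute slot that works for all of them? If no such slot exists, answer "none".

Tara free: 10:00-16:45 (invert busy blocks within the working day).
Viktor free: 06:30-07:15, 09:00-09:30, 10:00-12:15.
Sam free: 06:30-07:45, 09:30-12:30, 14:45-15:30, 16:00-18:00.
Luca free: 07:15-10:15, 11:45-14:15.
Tara ∩ Viktor: 10:00-12:15.
Tara ∩ Viktor ∩ Sam: 10:00-12:15.
Tara ∩ Viktor ∩ Sam ∩ Luca: 10:00-10:15, 11:45-12:15.
So the common availability across everyone is 10:00-10:15, 11:45-12:15.
No common window is at least 75 minutes long.

none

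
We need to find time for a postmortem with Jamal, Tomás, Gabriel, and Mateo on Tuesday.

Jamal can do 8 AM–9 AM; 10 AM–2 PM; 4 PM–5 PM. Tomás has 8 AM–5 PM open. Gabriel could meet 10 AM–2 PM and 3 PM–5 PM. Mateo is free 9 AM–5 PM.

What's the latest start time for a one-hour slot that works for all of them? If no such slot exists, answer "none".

Jamal ∩ Tomás: 08:00-09:00, 10:00-14:00, 16:00-17:00.
Jamal ∩ Tomás ∩ Gabriel: 10:00-14:00, 16:00-17:00.
Jamal ∩ Tomás ∩ Gabriel ∩ Mateo: 10:00-14:00, 16:00-17:00.
The last common window of at least 60 minutes is 16:00-17:00; a 60-minute meeting can start as late as 16:00 and still end by 17:00.

16:00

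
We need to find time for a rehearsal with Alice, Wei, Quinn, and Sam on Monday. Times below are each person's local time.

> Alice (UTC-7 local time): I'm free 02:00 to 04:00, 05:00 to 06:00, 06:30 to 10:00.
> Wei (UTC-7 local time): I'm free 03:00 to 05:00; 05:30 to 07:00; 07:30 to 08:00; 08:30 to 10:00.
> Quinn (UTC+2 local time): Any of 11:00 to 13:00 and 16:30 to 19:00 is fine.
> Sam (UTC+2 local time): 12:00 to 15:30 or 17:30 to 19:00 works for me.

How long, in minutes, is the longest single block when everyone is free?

Alice in UTC: 09:00-11:00, 12:00-13:00, 13:30-17:00 (add 7h to convert from UTC-7).
Wei in UTC: 10:00-12:00, 12:30-14:00, 14:30-15:00, 15:30-17:00 (add 7h to convert from UTC-7).
Quinn in UTC: 09:00-11:00, 14:30-17:00 (subtract 2h to convert from UTC+2).
Sam in UTC: 10:00-13:30, 15:30-17:00 (subtract 2h to convert from UTC+2).
Alice ∩ Wei: 10:00-11:00, 12:30-13:00, 13:30-14:00, 14:30-15:00, 15:30-17:00.
Alice ∩ Wei ∩ Quinn: 10:00-11:00, 14:30-15:00, 15:30-17:00.
Alice ∩ Wei ∩ Quinn ∩ Sam: 10:00-11:00, 15:30-17:00.
The longest is 15:30-17:00 at 90 minutes.

90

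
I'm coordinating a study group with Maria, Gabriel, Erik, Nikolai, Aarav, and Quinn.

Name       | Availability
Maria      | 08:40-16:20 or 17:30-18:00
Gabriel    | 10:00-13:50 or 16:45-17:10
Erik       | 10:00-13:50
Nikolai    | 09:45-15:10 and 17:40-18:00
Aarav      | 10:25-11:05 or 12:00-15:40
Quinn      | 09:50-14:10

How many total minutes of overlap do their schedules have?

Maria ∩ Gabriel: 10:00-13:50.
Maria ∩ Gabriel ∩ Erik: 10:00-13:50.
Maria ∩ Gabriel ∩ Erik ∩ Nikolai: 10:00-13:50.
Maria ∩ Gabriel ∩ Erik ∩ Nikolai ∩ Aarav: 10:25-11:05, 12:00-13:50.
Maria ∩ Gabriel ∩ Erik ∩ Nikolai ∩ Aarav ∩ Quinn: 10:25-11:05, 12:00-13:50.
Summing the common windows: 40 + 110 = 150 minutes.

150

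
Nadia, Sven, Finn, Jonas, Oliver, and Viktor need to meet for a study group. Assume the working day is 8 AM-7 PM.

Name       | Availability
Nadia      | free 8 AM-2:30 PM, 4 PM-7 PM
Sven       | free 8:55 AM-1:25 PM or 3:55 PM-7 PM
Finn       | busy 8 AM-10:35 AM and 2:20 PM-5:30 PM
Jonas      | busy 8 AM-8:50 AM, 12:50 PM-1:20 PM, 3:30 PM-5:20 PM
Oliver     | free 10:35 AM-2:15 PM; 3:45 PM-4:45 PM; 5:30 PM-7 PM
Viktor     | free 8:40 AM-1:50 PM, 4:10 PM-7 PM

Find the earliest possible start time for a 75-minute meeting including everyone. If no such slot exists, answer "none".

10:35

Nadia free: 08:00-14:30, 16:00-19:00.
Sven free: 08:55-13:25, 15:55-19:00.
Finn free: 10:35-14:20, 17:30-19:00 (invert busy blocks within the working day).
Jonas free: 08:50-12:50, 13:20-15:30, 17:20-19:00 (invert busy blocks within the working day).
Oliver free: 10:35-14:15, 15:45-16:45, 17:30-19:00.
Viktor free: 08:40-13:50, 16:10-19:00.
Nadia ∩ Sven: 08:55-13:25, 16:00-19:00.
Nadia ∩ Sven ∩ Finn: 10:35-13:25, 17:30-19:00.
Nadia ∩ Sven ∩ Finn ∩ Jonas: 10:35-12:50, 13:20-13:25, 17:30-19:00.
Nadia ∩ Sven ∩ Finn ∩ Jonas ∩ Oliver: 10:35-12:50, 13:20-13:25, 17:30-19:00.
Nadia ∩ Sven ∩ Finn ∩ Jonas ∩ Oliver ∩ Viktor: 10:35-12:50, 13:20-13:25, 17:30-19:00.
The first common window of at least 75 minutes is 10:35-12:50, so the earliest start is 10:35.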